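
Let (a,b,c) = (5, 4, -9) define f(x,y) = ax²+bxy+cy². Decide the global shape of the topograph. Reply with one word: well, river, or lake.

D = b²−4ac = 4² − 4·5·(-9) = 196
D = 14² is a perfect square ⇒ form factors over ℤ ⇒ lakes

lake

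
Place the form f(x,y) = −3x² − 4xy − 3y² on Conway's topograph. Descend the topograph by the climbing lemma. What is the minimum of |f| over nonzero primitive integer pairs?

translate: b→-2 (≡4 mod 6), so (3,4,3)→(3,-2,2)
flip: (3,-2,2)→(2,2,3)
reduced (well bottom): (2,2,3) with a≤c, −a<b≤a
well minimum |f| = |-2| = 2 (negative-definite)

2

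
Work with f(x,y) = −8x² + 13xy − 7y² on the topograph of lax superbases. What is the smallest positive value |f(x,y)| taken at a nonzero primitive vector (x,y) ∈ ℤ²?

translate: b→3 (≡-13 mod 16), so (8,-13,7)→(8,3,2)
flip: (8,3,2)→(2,-3,8)
translate: b→1 (≡-3 mod 4), so (2,-3,8)→(2,1,7)
reduced (well bottom): (2,1,7) with a≤c, −a<b≤a
well minimum |f| = |-2| = 2 (negative-definite)

2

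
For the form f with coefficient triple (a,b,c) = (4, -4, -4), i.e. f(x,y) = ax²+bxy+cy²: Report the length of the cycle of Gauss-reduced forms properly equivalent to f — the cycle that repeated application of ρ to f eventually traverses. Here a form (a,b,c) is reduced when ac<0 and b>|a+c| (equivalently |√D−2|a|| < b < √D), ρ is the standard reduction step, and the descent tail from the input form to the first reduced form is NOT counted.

D = 80, ⌊√D⌋ = 8
descent: ρ → (-4,4,4)  [lands on river]
river: ρ → (4,4,-4)
ρ-cycle length = 2 (tail of 1 descent step not counted)

2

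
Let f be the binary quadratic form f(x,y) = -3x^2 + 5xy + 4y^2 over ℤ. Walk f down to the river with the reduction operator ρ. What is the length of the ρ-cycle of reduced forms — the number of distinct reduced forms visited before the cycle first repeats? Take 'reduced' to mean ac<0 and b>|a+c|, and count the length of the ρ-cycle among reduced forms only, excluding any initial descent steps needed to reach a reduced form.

D = 73, ⌊√D⌋ = 8
river: ρ → (4,3,-4)
river: ρ → (-4,5,3)
river: ρ → (3,7,-2)
river: ρ → (-2,5,6)
river: ρ → (6,7,-1)
river: ρ → (-1,7,6)
river: ρ → (6,5,-2)
river: ρ → (-2,7,3)
river: ρ → (3,5,-4)
river: ρ → (-4,3,4)
river: ρ → (4,5,-3)
river: ρ → (-3,7,2)
river: ρ → (2,5,-6)
river: ρ → (-6,7,1)
river: ρ → (1,7,-6)
river: ρ → (-6,5,2)
river: ρ → (2,7,-3)
river: ρ → (-3,5,4)
ρ-cycle length = 18 (tail of 0 descent steps not counted)

18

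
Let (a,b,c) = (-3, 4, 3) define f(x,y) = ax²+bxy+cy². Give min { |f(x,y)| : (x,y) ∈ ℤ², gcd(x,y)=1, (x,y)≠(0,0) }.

river: ρ → (3,2,-4)
river: ρ → (-4,6,1)
river: ρ → (1,6,-4)
river: ρ → (-4,2,3)
river: ρ → (3,4,-3)
river: ρ → (-3,2,4)
river: ρ → (4,6,-1)
river: ρ → (-1,6,4)
river: ρ → (4,2,-3)
river: ρ → (-3,4,3)
closes: descent 0, river 10
min |a| on river = 1

1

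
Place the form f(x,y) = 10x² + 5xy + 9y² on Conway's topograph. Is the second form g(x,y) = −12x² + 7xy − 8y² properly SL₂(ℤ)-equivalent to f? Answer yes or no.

D₁ = -335, D₂ = -335
f: flip: (10,5,9)→(9,-5,10)
f: reduced (well bottom): (9,-5,10) with a≤c, −a<b≤a
g is negative-definite; reduce −g:
−g: flip: (12,-7,8)→(8,7,12)
−g: reduced (well bottom): (8,7,12) with a≤c, −a<b≤a
flip sign back: reduced form of g is (-8,-7,-12)
reduced forms (9, -5, 10) vs (-8, -7, -12) ⇒ inequivalent

no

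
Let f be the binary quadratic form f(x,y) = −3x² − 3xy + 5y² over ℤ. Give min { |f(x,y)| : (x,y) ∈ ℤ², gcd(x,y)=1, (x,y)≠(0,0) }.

descent: ρ → (5,3,-3)  [lands on river]
river: ρ → (-3,3,5)
river: ρ → (5,7,-1)
river: ρ → (-1,7,5)
closes: descent 1, river 4
min |a| on river = 1

1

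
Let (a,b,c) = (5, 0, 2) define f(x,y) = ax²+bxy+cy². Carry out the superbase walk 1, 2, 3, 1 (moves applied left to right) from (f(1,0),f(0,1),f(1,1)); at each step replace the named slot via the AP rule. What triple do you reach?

start (5,2,7) = (f(1,0),f(0,1),f(1,1))
replace slot 1: 2·(2+7) − 5 = 13 → (13,2,7)
replace slot 2: 2·(13+7) − 2 = 38 → (13,38,7)
replace slot 3: 2·(13+38) − 7 = 95 → (13,38,95)
replace slot 1: 2·(38+95) − 13 = 253 → (253,38,95)

253,38,95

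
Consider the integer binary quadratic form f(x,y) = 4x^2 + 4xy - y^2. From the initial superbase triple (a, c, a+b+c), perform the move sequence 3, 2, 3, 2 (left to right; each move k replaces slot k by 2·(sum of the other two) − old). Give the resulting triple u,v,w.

start (4,-1,7) = (f(1,0),f(0,1),f(1,1))
replace slot 3: 2·(4+(-1)) − 7 = -1 → (4,-1,-1)
replace slot 2: 2·(4+(-1)) − (-1) = 7 → (4,7,-1)
replace slot 3: 2·(4+7) − (-1) = 23 → (4,7,23)
replace slot 2: 2·(4+23) − 7 = 47 → (4,47,23)

4,47,23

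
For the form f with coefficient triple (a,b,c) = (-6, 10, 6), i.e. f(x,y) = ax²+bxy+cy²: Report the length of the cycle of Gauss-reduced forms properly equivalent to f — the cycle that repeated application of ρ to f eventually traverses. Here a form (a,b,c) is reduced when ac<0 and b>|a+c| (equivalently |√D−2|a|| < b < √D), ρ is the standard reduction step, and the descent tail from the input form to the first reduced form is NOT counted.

D = 244, ⌊√D⌋ = 15
river: ρ → (6,14,-2)
river: ρ → (-2,14,6)
river: ρ → (6,10,-6)
river: ρ → (-6,14,2)
river: ρ → (2,14,-6)
river: ρ → (-6,10,6)
ρ-cycle length = 6 (tail of 0 descent steps not counted)

6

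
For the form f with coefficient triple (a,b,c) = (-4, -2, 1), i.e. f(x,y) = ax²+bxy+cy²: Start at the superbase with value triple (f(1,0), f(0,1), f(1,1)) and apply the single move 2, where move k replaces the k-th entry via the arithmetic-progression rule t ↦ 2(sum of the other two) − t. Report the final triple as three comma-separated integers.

start (-4,1,-5) = (f(1,0),f(0,1),f(1,1))
replace slot 2: 2·((-4)+(-5)) − 1 = -19 → (-4,-19,-5)

-4,-19,-5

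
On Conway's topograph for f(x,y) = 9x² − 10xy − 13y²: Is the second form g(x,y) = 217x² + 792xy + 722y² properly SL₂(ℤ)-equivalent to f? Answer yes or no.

D₁ = 568, D₂ = 568
river cycle of f (length 6): (-13, 10, 9), (9, 8, -14), (-14, 20, 3), (3, 22, -7), (-7, 20, 6), (6, 16, -13)
river cycle of g (length 6): (6, 16, -13), (-13, 10, 9), (9, 8, -14), (-14, 20, 3), (3, 22, -7), (-7, 20, 6)
cycles coincide ⇒ equivalent

yes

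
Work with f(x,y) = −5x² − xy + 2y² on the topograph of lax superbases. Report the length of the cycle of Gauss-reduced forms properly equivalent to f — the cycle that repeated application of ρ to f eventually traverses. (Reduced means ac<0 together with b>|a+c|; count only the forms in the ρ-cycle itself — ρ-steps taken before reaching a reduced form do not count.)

D = 41, ⌊√D⌋ = 6
descent: ρ → (2,5,-2)  [lands on river]
river: ρ → (-2,3,4)
river: ρ → (4,5,-1)
river: ρ → (-1,5,4)
river: ρ → (4,3,-2)
river: ρ → (-2,5,2)
river: ρ → (2,3,-4)
river: ρ → (-4,5,1)
river: ρ → (1,5,-4)
river: ρ → (-4,3,2)
ρ-cycle length = 10 (tail of 1 descent step not counted)

10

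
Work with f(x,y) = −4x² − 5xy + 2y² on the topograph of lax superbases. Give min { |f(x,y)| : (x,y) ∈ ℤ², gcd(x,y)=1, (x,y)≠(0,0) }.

descent: ρ → (2,5,-4)  [lands on river]
river: ρ → (-4,3,3)
river: ρ → (3,3,-4)
river: ρ → (-4,5,2)
river: ρ → (2,7,-1)
river: ρ → (-1,7,2)
closes: descent 1, river 6
min |a| on river = 1

1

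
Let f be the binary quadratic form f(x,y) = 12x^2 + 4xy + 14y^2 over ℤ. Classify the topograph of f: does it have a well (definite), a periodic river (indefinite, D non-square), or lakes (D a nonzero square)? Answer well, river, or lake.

D = b²−4ac = 4² − 4·12·14 = -656
D < 0 ⇒ definite ⇒ every region one sign ⇒ single well

well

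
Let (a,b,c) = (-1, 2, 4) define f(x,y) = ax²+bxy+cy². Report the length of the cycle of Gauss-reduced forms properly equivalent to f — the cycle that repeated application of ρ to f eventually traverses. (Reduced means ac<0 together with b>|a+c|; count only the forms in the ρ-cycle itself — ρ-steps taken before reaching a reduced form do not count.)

D = 20, ⌊√D⌋ = 4
descent: ρ → (4,-2,-1)
descent: ρ → (-1,4,1)  [lands on river]
river: ρ → (1,4,-1)
ρ-cycle length = 2 (tail of 2 descent steps not counted)

2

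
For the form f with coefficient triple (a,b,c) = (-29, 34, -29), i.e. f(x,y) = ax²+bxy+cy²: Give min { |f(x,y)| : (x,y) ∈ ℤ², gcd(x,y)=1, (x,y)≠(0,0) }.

translate: b→24 (≡-34 mod 58), so (29,-34,29)→(29,24,24)
flip: (29,24,24)→(24,-24,29)
translate: b→24 (≡-24 mod 48), so (24,-24,29)→(24,24,29)
reduced (well bottom): (24,24,29) with a≤c, −a<b≤a
well minimum |f| = |-24| = 24 (negative-definite)

24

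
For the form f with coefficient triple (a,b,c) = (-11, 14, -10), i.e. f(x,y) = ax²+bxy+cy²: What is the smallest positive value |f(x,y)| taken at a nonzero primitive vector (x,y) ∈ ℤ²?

translate: b→8 (≡-14 mod 22), so (11,-14,10)→(11,8,7)
flip: (11,8,7)→(7,-8,11)
translate: b→6 (≡-8 mod 14), so (7,-8,11)→(7,6,10)
reduced (well bottom): (7,6,10) with a≤c, −a<b≤a
well minimum |f| = |-7| = 7 (negative-definite)

7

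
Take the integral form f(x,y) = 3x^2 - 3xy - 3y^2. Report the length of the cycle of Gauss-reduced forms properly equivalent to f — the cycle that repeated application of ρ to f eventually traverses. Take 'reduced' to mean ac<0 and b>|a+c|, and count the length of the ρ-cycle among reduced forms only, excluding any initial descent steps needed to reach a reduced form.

D = 45, ⌊√D⌋ = 6
descent: ρ → (-3,3,3)  [lands on river]
river: ρ → (3,3,-3)
ρ-cycle length = 2 (tail of 1 descent step not counted)

2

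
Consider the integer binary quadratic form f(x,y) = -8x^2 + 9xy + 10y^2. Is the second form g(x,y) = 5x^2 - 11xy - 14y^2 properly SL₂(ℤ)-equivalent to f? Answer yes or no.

D₁ = 401, D₂ = 401
river cycle of f (length 10): (10, 11, -7), (-7, 17, 4), (4, 15, -11), (-11, 7, 8), (8, 9, -10), (-10, 11, 7), (7, 17, -4), (-4, 15, 11), (11, 7, -8), (-8, 9, 10)
river cycle of g (length 6): (-14, 11, 5), (5, 19, -2), (-2, 17, 14), (14, 11, -5), (-5, 19, 2), (2, 17, -14)
cycles differ ⇒ inequivalent

no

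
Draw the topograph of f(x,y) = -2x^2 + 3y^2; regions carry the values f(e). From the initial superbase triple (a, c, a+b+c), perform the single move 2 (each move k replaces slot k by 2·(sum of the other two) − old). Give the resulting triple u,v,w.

start (-2,3,1) = (f(1,0),f(0,1),f(1,1))
replace slot 2: 2·((-2)+1) − 3 = -5 → (-2,-5,1)

-2,-5,1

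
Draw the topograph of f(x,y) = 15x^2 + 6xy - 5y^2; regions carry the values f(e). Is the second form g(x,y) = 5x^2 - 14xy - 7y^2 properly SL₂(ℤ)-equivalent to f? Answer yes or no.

D₁ = 336, D₂ = 336
river cycle of f (length 4): (-5, 14, 7), (7, 14, -5), (-5, 16, 4), (4, 16, -5)
river cycle of g (length 4): (-7, 14, 5), (5, 16, -4), (-4, 16, 5), (5, 14, -7)
cycles differ ⇒ inequivalent

no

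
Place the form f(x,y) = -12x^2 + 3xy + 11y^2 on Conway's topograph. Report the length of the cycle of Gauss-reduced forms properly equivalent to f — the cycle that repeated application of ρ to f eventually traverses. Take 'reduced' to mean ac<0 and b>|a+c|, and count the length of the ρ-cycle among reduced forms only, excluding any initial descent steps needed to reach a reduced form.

D = 537, ⌊√D⌋ = 23
river: ρ → (11,19,-4)
river: ρ → (-4,21,6)
river: ρ → (6,15,-13)
river: ρ → (-13,11,8)
river: ρ → (8,21,-3)
river: ρ → (-3,21,8)
river: ρ → (8,11,-13)
river: ρ → (-13,15,6)
river: ρ → (6,21,-4)
river: ρ → (-4,19,11)
river: ρ → (11,3,-12)
river: ρ → (-12,21,2)
river: ρ → (2,23,-1)
river: ρ → (-1,23,2)
river: ρ → (2,21,-12)
river: ρ → (-12,3,11)
ρ-cycle length = 16 (tail of 0 descent steps not counted)

16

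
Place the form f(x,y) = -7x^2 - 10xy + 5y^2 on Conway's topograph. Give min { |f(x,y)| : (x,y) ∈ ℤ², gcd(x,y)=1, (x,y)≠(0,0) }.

descent: ρ → (5,10,-7)  [lands on river]
river: ρ → (-7,4,8)
river: ρ → (8,12,-3)
river: ρ → (-3,12,8)
river: ρ → (8,4,-7)
river: ρ → (-7,10,5)
closes: descent 1, river 6
min |a| on river = 3

3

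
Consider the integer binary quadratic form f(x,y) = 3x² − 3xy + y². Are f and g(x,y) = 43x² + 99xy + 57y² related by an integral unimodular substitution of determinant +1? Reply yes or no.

D₁ = -3, D₂ = -3
f: translate: b→3 (≡-3 mod 6), so (3,-3,1)→(3,3,1)
f: flip: (3,3,1)→(1,-3,3)
f: translate: b→1 (≡-3 mod 2), so (1,-3,3)→(1,1,1)
f: reduced (well bottom): (1,1,1) with a≤c, −a<b≤a
g: translate: b→13 (≡99 mod 86), so (43,99,57)→(43,13,1)
g: flip: (43,13,1)→(1,-13,43)
g: translate: b→1 (≡-13 mod 2), so (1,-13,43)→(1,1,1)
g: reduced (well bottom): (1,1,1) with a≤c, −a<b≤a
reduced forms (1, 1, 1) vs (1, 1, 1) ⇒ equivalent

yes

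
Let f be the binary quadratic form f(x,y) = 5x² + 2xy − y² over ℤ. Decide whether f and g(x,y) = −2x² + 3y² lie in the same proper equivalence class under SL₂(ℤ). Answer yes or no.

D₁ = 24, D₂ = 24
river cycle of f (length 2): (-1, 4, 2), (2, 4, -1)
river cycle of g (length 2): (-2, 4, 1), (1, 4, -2)
cycles differ ⇒ inequivalent

no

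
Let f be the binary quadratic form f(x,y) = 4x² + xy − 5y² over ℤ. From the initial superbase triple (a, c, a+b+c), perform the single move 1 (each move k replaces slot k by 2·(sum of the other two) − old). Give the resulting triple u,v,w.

start (4,-5,0) = (f(1,0),f(0,1),f(1,1))
replace slot 1: 2·((-5)+0) − 4 = -14 → (-14,-5,0)

-14,-5,0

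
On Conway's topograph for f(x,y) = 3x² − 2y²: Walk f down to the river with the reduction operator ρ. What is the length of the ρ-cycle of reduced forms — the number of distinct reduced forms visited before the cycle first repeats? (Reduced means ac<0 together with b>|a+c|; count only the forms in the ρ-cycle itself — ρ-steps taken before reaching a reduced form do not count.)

D = 24, ⌊√D⌋ = 4
descent: ρ → (-2,4,1)  [lands on river]
river: ρ → (1,4,-2)
ρ-cycle length = 2 (tail of 1 descent step not counted)

2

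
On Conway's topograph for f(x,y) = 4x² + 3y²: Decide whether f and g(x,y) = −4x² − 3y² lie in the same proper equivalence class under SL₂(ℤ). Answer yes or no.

D₁ = -48, D₂ = -48
f: flip: (4,0,3)→(3,0,4)
f: reduced (well bottom): (3,0,4) with a≤c, −a<b≤a
g is negative-definite; reduce −g:
−g: flip: (4,0,3)→(3,0,4)
−g: reduced (well bottom): (3,0,4) with a≤c, −a<b≤a
flip sign back: reduced form of g is (-3,0,-4)
reduced forms (3, 0, 4) vs (-3, 0, -4) ⇒ inequivalent

no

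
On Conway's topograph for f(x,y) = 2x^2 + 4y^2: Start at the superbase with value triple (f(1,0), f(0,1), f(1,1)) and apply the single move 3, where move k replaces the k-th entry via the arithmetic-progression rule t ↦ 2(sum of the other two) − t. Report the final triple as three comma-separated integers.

start (2,4,6) = (f(1,0),f(0,1),f(1,1))
replace slot 3: 2·(2+4) − 6 = 6 → (2,4,6)

2,4,6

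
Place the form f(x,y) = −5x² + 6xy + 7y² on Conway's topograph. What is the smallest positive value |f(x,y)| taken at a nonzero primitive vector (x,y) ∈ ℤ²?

river: ρ → (7,8,-4)
river: ρ → (-4,8,7)
river: ρ → (7,6,-5)
river: ρ → (-5,4,8)
river: ρ → (8,12,-1)
river: ρ → (-1,12,8)
river: ρ → (8,4,-5)
river: ρ → (-5,6,7)
closes: descent 0, river 8
min |a| on river = 1

1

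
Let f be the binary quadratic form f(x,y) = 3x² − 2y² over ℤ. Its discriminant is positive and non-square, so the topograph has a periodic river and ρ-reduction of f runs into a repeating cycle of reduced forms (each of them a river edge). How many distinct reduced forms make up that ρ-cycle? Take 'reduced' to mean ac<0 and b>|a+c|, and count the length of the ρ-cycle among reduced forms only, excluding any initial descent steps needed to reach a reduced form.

D = 24, ⌊√D⌋ = 4
descent: ρ → (-2,4,1)  [lands on river]
river: ρ → (1,4,-2)
ρ-cycle length = 2 (tail of 1 descent step not counted)

2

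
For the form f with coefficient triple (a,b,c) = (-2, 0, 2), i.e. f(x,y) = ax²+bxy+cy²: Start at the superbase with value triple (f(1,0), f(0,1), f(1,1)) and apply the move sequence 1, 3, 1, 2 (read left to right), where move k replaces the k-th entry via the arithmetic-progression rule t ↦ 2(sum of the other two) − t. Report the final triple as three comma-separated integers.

start (-2,2,0) = (f(1,0),f(0,1),f(1,1))
replace slot 1: 2·(2+0) − (-2) = 6 → (6,2,0)
replace slot 3: 2·(6+2) − 0 = 16 → (6,2,16)
replace slot 1: 2·(2+16) − 6 = 30 → (30,2,16)
replace slot 2: 2·(30+16) − 2 = 90 → (30,90,16)

30,90,16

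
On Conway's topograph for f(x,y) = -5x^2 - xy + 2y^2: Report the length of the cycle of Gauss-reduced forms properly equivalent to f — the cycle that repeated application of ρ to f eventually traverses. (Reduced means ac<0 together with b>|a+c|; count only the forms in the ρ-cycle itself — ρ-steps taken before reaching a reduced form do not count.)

D = 41, ⌊√D⌋ = 6
descent: ρ → (2,5,-2)  [lands on river]
river: ρ → (-2,3,4)
river: ρ → (4,5,-1)
river: ρ → (-1,5,4)
river: ρ → (4,3,-2)
river: ρ → (-2,5,2)
river: ρ → (2,3,-4)
river: ρ → (-4,5,1)
river: ρ → (1,5,-4)
river: ρ → (-4,3,2)
ρ-cycle length = 10 (tail of 1 descent step not counted)

10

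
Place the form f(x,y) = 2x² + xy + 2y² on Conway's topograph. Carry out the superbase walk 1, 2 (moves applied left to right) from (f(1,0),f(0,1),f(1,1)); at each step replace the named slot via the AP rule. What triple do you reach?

start (2,2,5) = (f(1,0),f(0,1),f(1,1))
replace slot 1: 2·(2+5) − 2 = 12 → (12,2,5)
replace slot 2: 2·(12+5) − 2 = 32 → (12,32,5)

12,32,5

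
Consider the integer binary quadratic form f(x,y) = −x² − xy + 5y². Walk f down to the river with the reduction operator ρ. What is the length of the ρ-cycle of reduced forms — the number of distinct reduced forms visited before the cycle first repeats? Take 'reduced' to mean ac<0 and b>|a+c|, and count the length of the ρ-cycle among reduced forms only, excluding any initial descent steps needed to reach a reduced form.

D = 21, ⌊√D⌋ = 4
descent: ρ → (5,1,-1)
descent: ρ → (-1,3,3)  [lands on river]
river: ρ → (3,3,-1)
ρ-cycle length = 2 (tail of 2 descent steps not counted)

2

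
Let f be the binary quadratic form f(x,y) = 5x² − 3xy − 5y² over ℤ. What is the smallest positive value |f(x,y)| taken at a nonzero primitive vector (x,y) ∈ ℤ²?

descent: ρ → (-5,3,5)  [lands on river]
river: ρ → (5,7,-3)
river: ρ → (-3,5,7)
river: ρ → (7,9,-1)
river: ρ → (-1,9,7)
river: ρ → (7,5,-3)
river: ρ → (-3,7,5)
river: ρ → (5,3,-5)
river: ρ → (-5,7,3)
river: ρ → (3,5,-7)
river: ρ → (-7,9,1)
river: ρ → (1,9,-7)
river: ρ → (-7,5,3)
river: ρ → (3,7,-5)
closes: descent 1, river 14
min |a| on river = 1

1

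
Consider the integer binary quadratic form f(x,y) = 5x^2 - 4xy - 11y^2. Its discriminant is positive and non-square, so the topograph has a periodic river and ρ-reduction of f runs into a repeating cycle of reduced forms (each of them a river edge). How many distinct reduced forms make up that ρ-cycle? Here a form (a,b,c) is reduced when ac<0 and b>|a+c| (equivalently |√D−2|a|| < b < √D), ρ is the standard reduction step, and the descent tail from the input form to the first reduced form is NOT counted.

D = 236, ⌊√D⌋ = 15
descent: ρ → (-11,4,5)
descent: ρ → (5,6,-10)  [lands on river]
river: ρ → (-10,14,1)
river: ρ → (1,14,-10)
river: ρ → (-10,6,5)
river: ρ → (5,14,-2)
river: ρ → (-2,14,5)
ρ-cycle length = 6 (tail of 2 descent steps not counted)

6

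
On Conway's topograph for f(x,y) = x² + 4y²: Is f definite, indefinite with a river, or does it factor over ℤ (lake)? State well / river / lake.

D = b²−4ac = 0² − 4·1·4 = -16
D < 0 ⇒ definite ⇒ every region one sign ⇒ single well

well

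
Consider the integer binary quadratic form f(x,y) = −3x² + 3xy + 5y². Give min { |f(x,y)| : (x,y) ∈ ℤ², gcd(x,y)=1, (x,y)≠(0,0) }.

river: ρ → (5,7,-1)
river: ρ → (-1,7,5)
river: ρ → (5,3,-3)
river: ρ → (-3,3,5)
closes: descent 0, river 4
min |a| on river = 1

1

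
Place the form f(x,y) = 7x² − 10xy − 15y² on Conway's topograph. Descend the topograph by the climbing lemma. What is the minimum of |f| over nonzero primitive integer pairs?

descent: ρ → (-15,10,7)  [lands on river]
river: ρ → (7,18,-7)
river: ρ → (-7,10,15)
river: ρ → (15,20,-2)
river: ρ → (-2,20,15)
river: ρ → (15,10,-7)
river: ρ → (-7,18,7)
river: ρ → (7,10,-15)
river: ρ → (-15,20,2)
river: ρ → (2,20,-15)
closes: descent 1, river 10
min |a| on river = 2

2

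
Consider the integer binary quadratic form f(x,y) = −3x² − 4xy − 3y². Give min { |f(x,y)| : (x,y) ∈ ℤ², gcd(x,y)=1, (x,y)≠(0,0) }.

translate: b→-2 (≡4 mod 6), so (3,4,3)→(3,-2,2)
flip: (3,-2,2)→(2,2,3)
reduced (well bottom): (2,2,3) with a≤c, −a<b≤a
well minimum |f| = |-2| = 2 (negative-definite)

2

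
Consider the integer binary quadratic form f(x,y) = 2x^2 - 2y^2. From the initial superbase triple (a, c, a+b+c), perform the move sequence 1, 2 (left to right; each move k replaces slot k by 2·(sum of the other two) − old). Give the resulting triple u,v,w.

start (2,-2,0) = (f(1,0),f(0,1),f(1,1))
replace slot 1: 2·((-2)+0) − 2 = -6 → (-6,-2,0)
replace slot 2: 2·((-6)+0) − (-2) = -10 → (-6,-10,0)

-6,-10,0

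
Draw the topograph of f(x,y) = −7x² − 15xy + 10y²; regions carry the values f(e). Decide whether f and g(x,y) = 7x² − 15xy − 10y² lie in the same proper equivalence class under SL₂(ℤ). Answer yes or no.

D₁ = 505, D₂ = 505
river cycle of f (length 8): (10, 15, -7), (-7, 13, 12), (12, 11, -8), (-8, 21, 2), (2, 19, -18), (-18, 17, 3), (3, 19, -12), (-12, 5, 10)
river cycle of g (length 8): (-10, 15, 7), (7, 13, -12), (-12, 11, 8), (8, 21, -2), (-2, 19, 18), (18, 17, -3), (-3, 19, 12), (12, 5, -10)
cycles differ ⇒ inequivalent

no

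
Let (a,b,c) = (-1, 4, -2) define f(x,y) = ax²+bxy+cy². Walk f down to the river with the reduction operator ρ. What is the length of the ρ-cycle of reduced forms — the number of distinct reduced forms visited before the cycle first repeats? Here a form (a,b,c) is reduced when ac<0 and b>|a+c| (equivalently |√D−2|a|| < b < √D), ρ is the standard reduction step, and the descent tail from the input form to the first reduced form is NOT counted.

D = 8, ⌊√D⌋ = 2
descent: ρ → (-2,0,1)
descent: ρ → (1,2,-1)  [lands on river]
river: ρ → (-1,2,1)
ρ-cycle length = 2 (tail of 2 descent steps not counted)

2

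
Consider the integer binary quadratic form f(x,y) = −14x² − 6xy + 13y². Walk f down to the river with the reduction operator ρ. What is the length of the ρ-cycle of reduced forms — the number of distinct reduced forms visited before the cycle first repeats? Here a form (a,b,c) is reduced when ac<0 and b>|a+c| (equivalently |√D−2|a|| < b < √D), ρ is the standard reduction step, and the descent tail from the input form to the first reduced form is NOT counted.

D = 764, ⌊√D⌋ = 27
descent: ρ → (13,6,-14)  [lands on river]
river: ρ → (-14,22,5)
river: ρ → (5,18,-22)
river: ρ → (-22,26,1)
river: ρ → (1,26,-22)
river: ρ → (-22,18,5)
river: ρ → (5,22,-14)
river: ρ → (-14,6,13)
river: ρ → (13,20,-7)
river: ρ → (-7,22,10)
river: ρ → (10,18,-11)
river: ρ → (-11,26,2)
river: ρ → (2,26,-11)
river: ρ → (-11,18,10)
river: ρ → (10,22,-7)
river: ρ → (-7,20,13)
ρ-cycle length = 16 (tail of 1 descent step not counted)

16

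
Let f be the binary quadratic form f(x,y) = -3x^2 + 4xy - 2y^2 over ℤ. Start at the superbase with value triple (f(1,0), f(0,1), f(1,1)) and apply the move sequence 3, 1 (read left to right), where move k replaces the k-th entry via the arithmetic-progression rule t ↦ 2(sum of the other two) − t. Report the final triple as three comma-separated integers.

start (-3,-2,-1) = (f(1,0),f(0,1),f(1,1))
replace slot 3: 2·((-3)+(-2)) − (-1) = -9 → (-3,-2,-9)
replace slot 1: 2·((-2)+(-9)) − (-3) = -19 → (-19,-2,-9)

-19,-2,-9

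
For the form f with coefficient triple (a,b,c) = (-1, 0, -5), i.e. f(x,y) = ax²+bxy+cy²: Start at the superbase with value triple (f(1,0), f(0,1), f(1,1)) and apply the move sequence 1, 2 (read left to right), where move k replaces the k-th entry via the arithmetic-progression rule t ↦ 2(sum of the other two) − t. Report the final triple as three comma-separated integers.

start (-1,-5,-6) = (f(1,0),f(0,1),f(1,1))
replace slot 1: 2·((-5)+(-6)) − (-1) = -21 → (-21,-5,-6)
replace slot 2: 2·((-21)+(-6)) − (-5) = -49 → (-21,-49,-6)

-21,-49,-6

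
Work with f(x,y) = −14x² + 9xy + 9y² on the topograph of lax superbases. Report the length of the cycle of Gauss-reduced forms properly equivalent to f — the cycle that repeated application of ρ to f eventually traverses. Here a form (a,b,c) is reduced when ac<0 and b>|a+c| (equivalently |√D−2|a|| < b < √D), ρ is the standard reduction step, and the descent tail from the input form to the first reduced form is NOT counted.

D = 585, ⌊√D⌋ = 24
river: ρ → (9,9,-14)
river: ρ → (-14,19,4)
river: ρ → (4,21,-9)
river: ρ → (-9,15,10)
river: ρ → (10,5,-14)
river: ρ → (-14,23,1)
river: ρ → (1,23,-14)
river: ρ → (-14,5,10)
river: ρ → (10,15,-9)
river: ρ → (-9,21,4)
river: ρ → (4,19,-14)
river: ρ → (-14,9,9)
ρ-cycle length = 12 (tail of 0 descent steps not counted)

12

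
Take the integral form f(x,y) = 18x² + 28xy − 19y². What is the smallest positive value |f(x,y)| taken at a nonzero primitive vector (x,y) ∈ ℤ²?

river: ρ → (-19,10,27)
river: ρ → (27,44,-2)
river: ρ → (-2,44,27)
river: ρ → (27,10,-19)
river: ρ → (-19,28,18)
river: ρ → (18,44,-3)
river: ρ → (-3,46,3)
river: ρ → (3,44,-18)
river: ρ → (-18,28,19)
river: ρ → (19,10,-27)
river: ρ → (-27,44,2)
river: ρ → (2,44,-27)
river: ρ → (-27,10,19)
river: ρ → (19,28,-18)
river: ρ → (-18,44,3)
river: ρ → (3,46,-3)
river: ρ → (-3,44,18)
river: ρ → (18,28,-19)
closes: descent 0, river 18
min |a| on river = 2

2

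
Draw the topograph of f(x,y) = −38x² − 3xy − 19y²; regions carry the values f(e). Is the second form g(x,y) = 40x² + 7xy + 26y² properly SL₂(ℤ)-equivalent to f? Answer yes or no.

D₁ = -2879, D₂ = -4111
discriminants differ ⇒ not SL₂(ℤ)-equivalent

no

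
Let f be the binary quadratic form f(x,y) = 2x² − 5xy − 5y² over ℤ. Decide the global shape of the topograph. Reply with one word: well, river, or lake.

D = b²−4ac = (-5)² − 4·2·(-5) = 65
D > 0 non-square ⇒ indefinite ⇒ periodic river

river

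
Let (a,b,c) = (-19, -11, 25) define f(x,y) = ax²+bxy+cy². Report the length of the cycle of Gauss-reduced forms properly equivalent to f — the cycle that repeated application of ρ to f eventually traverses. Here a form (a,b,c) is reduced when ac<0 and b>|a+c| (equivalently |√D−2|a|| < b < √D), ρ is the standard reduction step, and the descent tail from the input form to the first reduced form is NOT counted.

D = 2021, ⌊√D⌋ = 44
descent: ρ → (25,11,-19)  [lands on river]
river: ρ → (-19,27,17)
river: ρ → (17,41,-5)
river: ρ → (-5,39,25)
ρ-cycle length = 4 (tail of 1 descent step not counted)

4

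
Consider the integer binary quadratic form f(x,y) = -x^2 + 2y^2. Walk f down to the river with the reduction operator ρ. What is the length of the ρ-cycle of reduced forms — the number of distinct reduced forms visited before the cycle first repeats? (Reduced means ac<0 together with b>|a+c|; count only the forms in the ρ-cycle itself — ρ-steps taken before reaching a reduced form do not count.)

D = 8, ⌊√D⌋ = 2
descent: ρ → (2,0,-1)
descent: ρ → (-1,2,1)  [lands on river]
river: ρ → (1,2,-1)
ρ-cycle length = 2 (tail of 2 descent steps not counted)

2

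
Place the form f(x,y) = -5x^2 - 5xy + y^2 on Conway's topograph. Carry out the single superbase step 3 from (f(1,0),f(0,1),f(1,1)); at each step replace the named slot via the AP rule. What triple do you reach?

start (-5,1,-9) = (f(1,0),f(0,1),f(1,1))
replace slot 3: 2·((-5)+1) − (-9) = 1 → (-5,1,1)

-5,1,1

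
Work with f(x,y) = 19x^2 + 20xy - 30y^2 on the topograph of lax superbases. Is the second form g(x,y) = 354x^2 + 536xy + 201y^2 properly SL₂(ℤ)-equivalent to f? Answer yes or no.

D₁ = 2680, D₂ = 2680
river cycle of f (length 14): (-30, 40, 9), (9, 50, -5), (-5, 50, 9), (9, 40, -30), (-30, 20, 19), (19, 18, -31), (-31, 44, 6), (6, 40, -45), (-45, 50, 1), (1, 50, -45), … (4 more)
river cycle of g (length 14): (19, 20, -30), (-30, 40, 9), (9, 50, -5), (-5, 50, 9), (9, 40, -30), (-30, 20, 19), (19, 18, -31), (-31, 44, 6), (6, 40, -45), (-45, 50, 1), … (4 more)
cycles coincide ⇒ equivalent

yes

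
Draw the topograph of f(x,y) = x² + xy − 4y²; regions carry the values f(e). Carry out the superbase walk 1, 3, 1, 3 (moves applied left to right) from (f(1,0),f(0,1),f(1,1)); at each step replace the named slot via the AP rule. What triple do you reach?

start (1,-4,-2) = (f(1,0),f(0,1),f(1,1))
replace slot 1: 2·((-4)+(-2)) − 1 = -13 → (-13,-4,-2)
replace slot 3: 2·((-13)+(-4)) − (-2) = -32 → (-13,-4,-32)
replace slot 1: 2·((-4)+(-32)) − (-13) = -59 → (-59,-4,-32)
replace slot 3: 2·((-59)+(-4)) − (-32) = -94 → (-59,-4,-94)

-59,-4,-94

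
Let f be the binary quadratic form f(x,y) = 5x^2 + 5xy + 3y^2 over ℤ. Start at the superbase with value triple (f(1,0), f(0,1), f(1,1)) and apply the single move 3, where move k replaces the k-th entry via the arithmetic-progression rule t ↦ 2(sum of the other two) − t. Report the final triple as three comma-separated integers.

start (5,3,13) = (f(1,0),f(0,1),f(1,1))
replace slot 3: 2·(5+3) − 13 = 3 → (5,3,3)

5,3,3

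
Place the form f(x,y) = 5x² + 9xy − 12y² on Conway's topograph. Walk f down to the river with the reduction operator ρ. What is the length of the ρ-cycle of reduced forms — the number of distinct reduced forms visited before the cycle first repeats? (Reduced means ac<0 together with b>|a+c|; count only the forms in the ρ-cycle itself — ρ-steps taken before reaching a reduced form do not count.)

D = 321, ⌊√D⌋ = 17
river: ρ → (-12,15,2)
river: ρ → (2,17,-4)
river: ρ → (-4,15,6)
river: ρ → (6,9,-10)
river: ρ → (-10,11,5)
river: ρ → (5,9,-12)
ρ-cycle length = 6 (tail of 0 descent steps not counted)

6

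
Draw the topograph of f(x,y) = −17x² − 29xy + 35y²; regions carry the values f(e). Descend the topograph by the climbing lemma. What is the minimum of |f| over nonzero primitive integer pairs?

descent: ρ → (35,29,-17)  [lands on river]
river: ρ → (-17,39,25)
river: ρ → (25,11,-31)
river: ρ → (-31,51,5)
river: ρ → (5,49,-41)
river: ρ → (-41,33,13)
river: ρ → (13,45,-23)
river: ρ → (-23,47,11)
river: ρ → (11,41,-35)
river: ρ → (-35,29,17)
river: ρ → (17,39,-25)
river: ρ → (-25,11,31)
river: ρ → (31,51,-5)
river: ρ → (-5,49,41)
river: ρ → (41,33,-13)
river: ρ → (-13,45,23)
river: ρ → (23,47,-11)
river: ρ → (-11,41,35)
closes: descent 1, river 18
min |a| on river = 5

5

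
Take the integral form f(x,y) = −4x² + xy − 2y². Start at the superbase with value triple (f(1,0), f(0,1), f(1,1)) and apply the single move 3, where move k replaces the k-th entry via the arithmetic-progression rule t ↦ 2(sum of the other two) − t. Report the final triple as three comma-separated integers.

start (-4,-2,-5) = (f(1,0),f(0,1),f(1,1))
replace slot 3: 2·((-4)+(-2)) − (-5) = -7 → (-4,-2,-7)

-4,-2,-7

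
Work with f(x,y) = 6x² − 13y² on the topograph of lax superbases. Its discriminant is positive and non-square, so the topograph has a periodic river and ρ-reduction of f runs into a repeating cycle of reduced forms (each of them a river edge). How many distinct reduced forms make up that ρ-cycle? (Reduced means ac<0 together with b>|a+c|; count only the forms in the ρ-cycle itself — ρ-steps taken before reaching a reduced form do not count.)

D = 312, ⌊√D⌋ = 17
descent: ρ → (-13,0,6)
descent: ρ → (6,12,-7)  [lands on river]
river: ρ → (-7,16,2)
river: ρ → (2,16,-7)
river: ρ → (-7,12,6)
ρ-cycle length = 4 (tail of 2 descent steps not counted)

4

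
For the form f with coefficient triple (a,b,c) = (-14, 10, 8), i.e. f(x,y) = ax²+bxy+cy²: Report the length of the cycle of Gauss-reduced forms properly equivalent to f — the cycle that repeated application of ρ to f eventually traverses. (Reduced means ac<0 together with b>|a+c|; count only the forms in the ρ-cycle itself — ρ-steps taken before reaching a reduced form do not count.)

D = 548, ⌊√D⌋ = 23
river: ρ → (8,22,-2)
river: ρ → (-2,22,8)
river: ρ → (8,10,-14)
river: ρ → (-14,18,4)
river: ρ → (4,22,-4)
river: ρ → (-4,18,14)
river: ρ → (14,10,-8)
river: ρ → (-8,22,2)
river: ρ → (2,22,-8)
river: ρ → (-8,10,14)
river: ρ → (14,18,-4)
river: ρ → (-4,22,4)
river: ρ → (4,18,-14)
river: ρ → (-14,10,8)
ρ-cycle length = 14 (tail of 0 descent steps not counted)

14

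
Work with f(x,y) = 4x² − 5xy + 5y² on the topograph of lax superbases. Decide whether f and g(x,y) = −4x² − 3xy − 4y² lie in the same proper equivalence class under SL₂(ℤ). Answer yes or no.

D₁ = -55, D₂ = -55
f: translate: b→3 (≡-5 mod 8), so (4,-5,5)→(4,3,4)
f: reduced (well bottom): (4,3,4) with a≤c, −a<b≤a
g is negative-definite; reduce −g:
−g: reduced (well bottom): (4,3,4) with a≤c, −a<b≤a
flip sign back: reduced form of g is (-4,-3,-4)
reduced forms (4, 3, 4) vs (-4, -3, -4) ⇒ inequivalent

no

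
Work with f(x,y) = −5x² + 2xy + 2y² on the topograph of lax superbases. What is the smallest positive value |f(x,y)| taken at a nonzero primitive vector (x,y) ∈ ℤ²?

descent: ρ → (2,6,-1)  [lands on river]
river: ρ → (-1,6,2)
closes: descent 1, river 2
min |a| on river = 1

1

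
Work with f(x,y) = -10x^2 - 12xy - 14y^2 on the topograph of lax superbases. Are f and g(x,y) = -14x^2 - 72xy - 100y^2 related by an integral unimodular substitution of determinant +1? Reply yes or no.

D₁ = -416, D₂ = -416
f is negative-definite; reduce −f:
−f: translate: b→-8 (≡12 mod 20), so (10,12,14)→(10,-8,12)
−f: reduced (well bottom): (10,-8,12) with a≤c, −a<b≤a
flip sign back: reduced form of f is (-10,8,-12)
g is negative-definite; reduce −g:
−g: translate: b→-12 (≡72 mod 28), so (14,72,100)→(14,-12,10)
−g: flip: (14,-12,10)→(10,12,14)
−g: translate: b→-8 (≡12 mod 20), so (10,12,14)→(10,-8,12)
−g: reduced (well bottom): (10,-8,12) with a≤c, −a<b≤a
flip sign back: reduced form of g is (-10,8,-12)
reduced forms (-10, 8, -12) vs (-10, 8, -12) ⇒ equivalent

yes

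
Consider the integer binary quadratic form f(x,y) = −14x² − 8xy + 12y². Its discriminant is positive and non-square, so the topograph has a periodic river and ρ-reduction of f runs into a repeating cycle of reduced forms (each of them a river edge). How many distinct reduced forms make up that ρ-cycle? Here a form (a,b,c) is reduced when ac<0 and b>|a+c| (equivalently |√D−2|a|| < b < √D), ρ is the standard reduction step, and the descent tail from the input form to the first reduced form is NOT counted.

D = 736, ⌊√D⌋ = 27
descent: ρ → (12,8,-14)  [lands on river]
river: ρ → (-14,20,6)
river: ρ → (6,16,-20)
river: ρ → (-20,24,2)
river: ρ → (2,24,-20)
river: ρ → (-20,16,6)
river: ρ → (6,20,-14)
river: ρ → (-14,8,12)
river: ρ → (12,16,-10)
river: ρ → (-10,24,4)
river: ρ → (4,24,-10)
river: ρ → (-10,16,12)
ρ-cycle length = 12 (tail of 1 descent step not counted)

12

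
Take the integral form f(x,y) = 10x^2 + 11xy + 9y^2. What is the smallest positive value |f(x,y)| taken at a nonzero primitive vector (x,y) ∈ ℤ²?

translate: b→-9 (≡11 mod 20), so (10,11,9)→(10,-9,8)
flip: (10,-9,8)→(8,9,10)
translate: b→-7 (≡9 mod 16), so (8,9,10)→(8,-7,9)
reduced (well bottom): (8,-7,9) with a≤c, −a<b≤a
well minimum = a = 8

8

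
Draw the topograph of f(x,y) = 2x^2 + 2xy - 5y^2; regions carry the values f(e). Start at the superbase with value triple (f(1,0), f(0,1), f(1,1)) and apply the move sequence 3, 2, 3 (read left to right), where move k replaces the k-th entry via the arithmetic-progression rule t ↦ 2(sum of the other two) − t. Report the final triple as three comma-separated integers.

start (2,-5,-1) = (f(1,0),f(0,1),f(1,1))
replace slot 3: 2·(2+(-5)) − (-1) = -5 → (2,-5,-5)
replace slot 2: 2·(2+(-5)) − (-5) = -1 → (2,-1,-5)
replace slot 3: 2·(2+(-1)) − (-5) = 7 → (2,-1,7)

2,-1,7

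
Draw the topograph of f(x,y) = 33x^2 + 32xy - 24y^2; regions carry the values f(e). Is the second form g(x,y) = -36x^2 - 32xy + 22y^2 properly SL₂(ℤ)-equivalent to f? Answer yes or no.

D₁ = 4192, D₂ = 4192
river cycle of f (length 18): (-24, 64, 1), (1, 64, -24), (-24, 32, 33), (33, 34, -23), (-23, 58, 9), (9, 50, -47), (-47, 44, 12), (12, 52, -31), (-31, 10, 33), (33, 56, -8), … (8 more)
river cycle of g (length 14): (22, 32, -36), (-36, 40, 18), (18, 32, -44), (-44, 56, 6), (6, 64, -4), (-4, 64, 6), (6, 56, -44), (-44, 32, 18), (18, 40, -36), (-36, 32, 22), … (4 more)
cycles differ ⇒ inequivalent

no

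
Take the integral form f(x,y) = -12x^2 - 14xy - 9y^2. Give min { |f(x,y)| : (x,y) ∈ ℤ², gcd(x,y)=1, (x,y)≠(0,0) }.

translate: b→-10 (≡14 mod 24), so (12,14,9)→(12,-10,7)
flip: (12,-10,7)→(7,10,12)
translate: b→-4 (≡10 mod 14), so (7,10,12)→(7,-4,9)
reduced (well bottom): (7,-4,9) with a≤c, −a<b≤a
well minimum |f| = |-7| = 7 (negative-definite)

7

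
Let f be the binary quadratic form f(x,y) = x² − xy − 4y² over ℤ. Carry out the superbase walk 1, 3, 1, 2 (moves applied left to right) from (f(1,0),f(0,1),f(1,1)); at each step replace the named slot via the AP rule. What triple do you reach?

start (1,-4,-4) = (f(1,0),f(0,1),f(1,1))
replace slot 1: 2·((-4)+(-4)) − 1 = -17 → (-17,-4,-4)
replace slot 3: 2·((-17)+(-4)) − (-4) = -38 → (-17,-4,-38)
replace slot 1: 2·((-4)+(-38)) − (-17) = -67 → (-67,-4,-38)
replace slot 2: 2·((-67)+(-38)) − (-4) = -206 → (-67,-206,-38)

-67,-206,-38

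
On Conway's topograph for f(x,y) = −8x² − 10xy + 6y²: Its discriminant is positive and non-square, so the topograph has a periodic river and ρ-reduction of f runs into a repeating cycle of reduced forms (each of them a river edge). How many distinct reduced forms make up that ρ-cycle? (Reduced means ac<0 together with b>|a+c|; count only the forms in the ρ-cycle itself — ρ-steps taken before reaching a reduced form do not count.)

D = 292, ⌊√D⌋ = 17
descent: ρ → (6,10,-8)  [lands on river]
river: ρ → (-8,6,8)
river: ρ → (8,10,-6)
river: ρ → (-6,14,4)
river: ρ → (4,10,-12)
river: ρ → (-12,14,2)
river: ρ → (2,14,-12)
river: ρ → (-12,10,4)
river: ρ → (4,14,-6)
river: ρ → (-6,10,8)
river: ρ → (8,6,-8)
river: ρ → (-8,10,6)
river: ρ → (6,14,-4)
river: ρ → (-4,10,12)
river: ρ → (12,14,-2)
river: ρ → (-2,14,12)
river: ρ → (12,10,-4)
river: ρ → (-4,14,6)
ρ-cycle length = 18 (tail of 1 descent step not counted)

18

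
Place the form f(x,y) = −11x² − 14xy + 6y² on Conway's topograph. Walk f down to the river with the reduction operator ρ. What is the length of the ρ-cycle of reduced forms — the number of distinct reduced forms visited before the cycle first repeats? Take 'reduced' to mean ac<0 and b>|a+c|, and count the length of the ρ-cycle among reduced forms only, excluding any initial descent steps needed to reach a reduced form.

D = 460, ⌊√D⌋ = 21
descent: ρ → (6,14,-11)  [lands on river]
river: ρ → (-11,8,9)
river: ρ → (9,10,-10)
river: ρ → (-10,10,9)
river: ρ → (9,8,-11)
river: ρ → (-11,14,6)
river: ρ → (6,10,-15)
river: ρ → (-15,20,1)
river: ρ → (1,20,-15)
river: ρ → (-15,10,6)
ρ-cycle length = 10 (tail of 1 descent step not counted)

10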